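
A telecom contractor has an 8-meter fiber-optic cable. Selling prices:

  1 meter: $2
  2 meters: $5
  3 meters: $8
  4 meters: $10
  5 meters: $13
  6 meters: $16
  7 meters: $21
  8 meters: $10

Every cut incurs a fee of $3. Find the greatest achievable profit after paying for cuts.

20

Build r[k] bottom-up: r[k] = max over allowed piece i of (p[i] + r[k−i]) − 3 per cut.
r[1] = 2
r[2] = 5
r[3] = 8
r[4] = 10
r[5] = 13
r[6] = 16
r[7] = 21
r[8] = 20  (first piece 1, then r[7]=21)
One optimal plan: pieces 7 + 1 (1 cut) → $23 − $3 = $20.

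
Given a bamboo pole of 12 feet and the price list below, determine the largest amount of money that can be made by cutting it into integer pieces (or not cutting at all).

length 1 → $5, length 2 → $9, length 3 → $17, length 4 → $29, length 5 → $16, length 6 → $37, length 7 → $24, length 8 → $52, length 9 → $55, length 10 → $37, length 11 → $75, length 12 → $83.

Build best[k] bottom-up: best[k] = max over allowed piece i of (p[i] + best[k−i]).
best[1] = 5
best[2] = max(5+5, 9+0) = 10
best[3] = max(5+10, 9+5, 17+0) = 17
best[4] = max(5+17, 9+10, 17+5, 29+0) = 29
best[5] = max(5+29, 9+17, 17+10, 29+5, 16+0) = 34
best[6] = max(5+34, 9+29, 17+17, 29+10, 16+5, 37+0) = 39
best[7] = max(5+39, 9+34, 17+29, …, 37+5, 24+0) = 46
best[8] = max(5+46, 9+39, 17+34, …, 24+5, 52+0) = 58
best[9] = max(5+58, 9+46, 17+39, …, 52+5, 55+0) = 63
best[10] = max(5+63, 9+58, 17+46, …, 55+5, 37+0) = 68
best[11] = max(5+68, 9+63, 17+58, …, 37+5, 75+0) = 75
best[12] = max(5+75, 9+68, 17+63, …, 75+5, 83+0) = 87
One optimal cutting: 4 + 4 + 4 → $29 + $29 + $29 = $87.

87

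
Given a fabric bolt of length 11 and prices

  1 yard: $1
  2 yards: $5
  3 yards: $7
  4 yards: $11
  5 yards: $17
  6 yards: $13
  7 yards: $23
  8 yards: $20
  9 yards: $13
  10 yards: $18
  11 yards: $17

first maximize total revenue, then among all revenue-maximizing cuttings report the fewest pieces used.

3

Let r[k] be the best obtainable value from length k. For each k, try every first piece i and keep the best of price[i] + r[k−i].
r[1] = 1
r[2] = max(1+1, 5+0) = 5
r[3] = max(1+5, 5+1, 7+0) = 7
r[4] = max(1+7, 5+5, 7+1, 11+0) = 11
r[5] = max(1+11, 5+7, 7+5, 11+1, 17+0) = 17
r[6] = max(1+17, 5+11, 7+7, 11+5, 17+1, 13+0) = 18
r[7] = max(1+18, 5+17, 7+11, …, 13+1, 23+0) = 23
r[8] = max(1+23, 5+18, 7+17, …, 23+1, 20+0) = 24
r[9] = max(1+24, 5+23, 7+18, …, 20+1, 13+0) = 28
r[10] = max(1+28, 5+24, 7+23, …, 13+1, 18+0) = 34
r[11] = max(1+34, 5+28, 7+24, …, 18+1, 17+0) = 35
Maximum revenue is $35.
Now minimize piece count subject to staying optimal: for each k, pieces[k] = 1 + min over i with p[i]+r[k−i]=r[k] of pieces[k−i].
pieces[8] = 2
pieces[9] = 2
pieces[10] = 2
pieces[11] = 3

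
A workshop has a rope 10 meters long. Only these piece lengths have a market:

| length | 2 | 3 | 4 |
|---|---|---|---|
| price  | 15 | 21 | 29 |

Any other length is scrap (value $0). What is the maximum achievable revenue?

75

Consider every possible first cut. r[k] is the best of p[i]+r[k−i] over all sellable i≤k.
r[1] = 0
r[2] = 15
r[3] = max(15+0, 21+0) = 21
r[4] = max(15+15, 21+0, 29+0) = 30
r[5] = max(15+21, 21+15, 29+0) = 36
r[6] = max(15+30, 21+21, 29+15) = 45
r[7] = max(15+36, 21+30, 29+21) = 51
r[8] = max(15+45, 21+36, 29+30) = 60
r[9] = max(15+51, 21+45, 29+36) = 66
r[10] = max(15+60, 21+51, 29+45) = 75
One optimal cutting: 2 + 2 + 2 + 2 + 2 → $75.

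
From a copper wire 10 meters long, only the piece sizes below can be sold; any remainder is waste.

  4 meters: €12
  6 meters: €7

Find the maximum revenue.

24

Consider every possible first cut. f[k] is the best of p[i]+f[k−i] over all sellable i≤k.
f[1] = 0
f[2] = 0
f[3] = 0
f[4] = 12
f[5] = 12
f[6] = max(12+0, 7+0) = 12
f[7] = max(12+0, 7+0) = 12
f[8] = max(12+12, 7+0) = 24
f[9] = max(12+12, 7+0) = 24
f[10] = max(12+12, 7+12) = 24
One optimal cutting: pieces 4 + 4 with 2 meters of scrap → €24.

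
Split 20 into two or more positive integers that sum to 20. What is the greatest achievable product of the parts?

1458

Fill m[k] for k=2..20: at each k try every first piece i and multiply by the better of (k−i) uncut or m[k−i].
m[2] = 1*max(1,0) = 1*1 = 1
m[3] = 1*max(2,1) = 1*2 = 2
m[4] = 2*max(2,1) = 2*2 = 4
m[5] = 2*max(3,2) = 2*3 = 6
m[6] = 3*max(3,2) = 3*3 = 9
m[7] = 2*max(5,6) = 2*6 = 12
m[8] = 2*max(6,9) = 2*9 = 18
m[9] = 3*max(6,9) = 3*9 = 27
m[10] = 2*max(8,18) = 2*18 = 36
m[11] = 2*max(9,27) = 2*27 = 54
m[12] = 3*max(9,27) = 3*27 = 81
m[13] = 2*max(11,54) = 2*54 = 108
m[14] = 2*max(12,81) = 2*81 = 162
m[15] = 3*max(12,81) = 3*81 = 243
m[16] = 2*max(14,162) = 2*162 = 324
m[17] = 2*max(15,243) = 2*243 = 486
m[18] = 3*max(15,243) = 3*243 = 729
m[19] = 2*max(17,486) = 2*486 = 972
m[20] = 2*max(18,729) = 2*729 = 1458
One optimal split: 3 + 3 + 3 + 3 + 3 + 3 + 2; product 3*3*3*3*3*3*2 = 1458.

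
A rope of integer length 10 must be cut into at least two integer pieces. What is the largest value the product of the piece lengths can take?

Fill g[k] for k=2..10: at each k try every first piece i and multiply by the better of (k−i) uncut or g[k−i].
g[2] = 1×max(1,0) = 1×1 = 1
g[3] = max(1×2, 2×1) = 2
g[4] = max(1×3, 2×2, 3×1) = 4
g[5] = max(1×4, 2×3, 3×2, 4×1) = 6
g[6] = max(1×6, 2×4, 3×3, 4×2, 5×1) = 9
g[7] = max(1×9, 2×6, 3×4, 4×3, 5×2, 6×1) = 12
g[8] = max(1×12, 2×9, 3×6, …, 6×2, 7×1) = 18
g[9] = max(1×18, 2×12, 3×9, …, 7×2, 8×1) = 27
g[10] = max(1×27, 2×18, 3×12, …, 8×2, 9×1) = 36
One optimal split: 3 + 3 + 2 + 2; product 3×3×2×2 = 36.

36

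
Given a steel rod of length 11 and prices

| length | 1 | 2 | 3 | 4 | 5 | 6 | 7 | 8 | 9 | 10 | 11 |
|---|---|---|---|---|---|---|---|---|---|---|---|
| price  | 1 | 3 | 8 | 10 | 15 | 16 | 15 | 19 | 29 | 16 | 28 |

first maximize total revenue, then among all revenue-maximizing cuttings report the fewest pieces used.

2

Let r[k] be the best obtainable value from length k. For each k, try every first piece i and keep the best of price[i] + r[k−i].
r[1] = 1
r[2] = max(1+1, 3+0) = 3
r[3] = max(1+3, 3+1, 8+0) = 8
r[4] = max(1+8, 3+3, 8+1, 10+0) = 10
r[5] = max(1+10, 3+8, 8+3, 10+1, 15+0) = 15
r[6] = max(1+15, 3+10, 8+8, 10+3, 15+1, 16+0) = 16
r[7] = max(1+16, 3+15, 8+10, …, 16+1, 15+0) = 18
r[8] = max(1+18, 3+16, 8+15, …, 15+1, 19+0) = 23
r[9] = max(1+23, 3+18, 8+16, …, 19+1, 29+0) = 29
r[10] = max(1+29, 3+23, 8+18, …, 29+1, 16+0) = 30
r[11] = max(1+30, 3+29, 8+23, …, 16+1, 28+0) = 32
Maximum revenue is $32.
Now minimize piece count subject to staying optimal: for each k, pieces[k] = 1 + min over i with p[i]+r[k−i]=r[k] of pieces[k−i].
pieces[8] = 2
pieces[9] = 1
pieces[10] = 2
pieces[11] = 2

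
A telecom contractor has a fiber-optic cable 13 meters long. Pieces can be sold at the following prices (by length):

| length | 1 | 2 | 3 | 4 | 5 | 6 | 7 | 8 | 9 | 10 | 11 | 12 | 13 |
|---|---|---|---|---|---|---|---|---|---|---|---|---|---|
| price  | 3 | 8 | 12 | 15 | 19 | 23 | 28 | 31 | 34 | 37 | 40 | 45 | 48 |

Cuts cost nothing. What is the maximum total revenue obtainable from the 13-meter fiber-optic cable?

Let r[k] be the best obtainable value from length k. For each k, try every first piece i and keep the best of price[i] + r[k−i].
r[1] = 3
r[2] = 8
r[3] = 12
r[4] = 16  (first piece 2, then r[2]=8)
r[5] = 20  (first piece 2, then r[3]=12)
r[6] = 24  (first piece 2, then r[4]=16)
r[7] = 28  (first piece 2, then r[5]=20)
r[8] = 32  (first piece 2, then r[6]=24)
r[9] = 36  (first piece 2, then r[7]=28)
r[10] = 40  (first piece 2, then r[8]=32)
r[11] = 44  (first piece 2, then r[9]=36)
r[12] = 48  (first piece 2, then r[10]=40)
r[13] = 52  (first piece 2, then r[11]=44)
One optimal cutting: 3 + 2 + 2 + 2 + 2 + 2 → $12 + $8 + $8 + $8 + $8 + $8 = $52.

52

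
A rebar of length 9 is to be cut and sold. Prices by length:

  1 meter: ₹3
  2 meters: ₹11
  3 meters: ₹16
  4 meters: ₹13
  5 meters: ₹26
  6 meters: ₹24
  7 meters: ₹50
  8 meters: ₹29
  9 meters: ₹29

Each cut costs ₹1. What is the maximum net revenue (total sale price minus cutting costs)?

60

Build r[k] bottom-up: r[k] = max over allowed piece i of (p[i] + r[k−i]) − 1 per cut.
r[1] = 3
r[2] = 11
r[3] = 16
r[4] = 21  (first piece 2, then r[2]=11)
r[5] = 26  (first piece 2, then r[3]=16)
r[6] = 31  (first piece 2, then r[4]=21)
r[7] = 50
r[8] = 52  (first piece 1, then r[7]=50)
r[9] = 60  (first piece 2, then r[7]=50)
One optimal plan: pieces 7 + 2 (1 cut) → ₹61 − ₹1 = ₹60.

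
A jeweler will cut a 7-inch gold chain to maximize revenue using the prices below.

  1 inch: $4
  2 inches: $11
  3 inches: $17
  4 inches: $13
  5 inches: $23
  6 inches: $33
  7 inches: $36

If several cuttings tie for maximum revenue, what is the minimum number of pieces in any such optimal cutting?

3

Consider every possible first cut. r[k] is the best of p[i]+r[k−i] over all sellable i≤k.
r[1] = 4
r[2] = max(4+4, 11+0) = 11
r[3] = max(4+11, 11+4, 17+0) = 17
r[4] = max(4+17, 11+11, 17+4, 13+0) = 22
r[5] = max(4+22, 11+17, 17+11, 13+4, 23+0) = 28
r[6] = max(4+28, 11+22, 17+17, 13+11, 23+4, 33+0) = 34
r[7] = max(4+34, 11+28, 17+22, …, 33+4, 36+0) = 39
Maximum revenue is $39.
Now minimize piece count subject to staying optimal: for each k, pieces[k] = 1 + min over i with p[i]+r[k−i]=r[k] of pieces[k−i].
pieces[4] = 2
pieces[5] = 2
pieces[6] = 2
pieces[7] = 3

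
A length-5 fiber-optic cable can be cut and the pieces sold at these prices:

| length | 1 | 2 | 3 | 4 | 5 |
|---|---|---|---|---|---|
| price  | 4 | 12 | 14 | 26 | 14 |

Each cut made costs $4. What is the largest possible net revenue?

26

Let r[k] be the best obtainable value from length k. For each k, try every first piece i and keep the best of price[i] + r[k−i] minus the 4 cut fee when i<k.
r[1] = 4
r[2] = max(4+4-4, 12+0) = 12
r[3] = max(4+12-4, 12+4-4, 14+0) = 14
r[4] = max(4+14-4, 12+12-4, 14+4-4, 26+0) = 26
r[5] = max(4+26-4, 12+14-4, 14+12-4, 26+4-4, 14+0) = 26
One optimal plan: pieces 4 + 1 (1 cut) → $30 − $4 = $26.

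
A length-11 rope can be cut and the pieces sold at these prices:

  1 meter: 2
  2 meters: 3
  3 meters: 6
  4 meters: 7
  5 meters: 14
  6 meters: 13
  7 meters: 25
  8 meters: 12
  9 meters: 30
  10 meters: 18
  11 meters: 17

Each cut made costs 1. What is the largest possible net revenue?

Consider every possible first cut. net[k] is the best of p[i]+net[k−i] over all sellable i≤k, charging 1 whenever i<k.
net[1] = 2
net[2] = max(2+2-1, 3+0) = 3
net[3] = max(2+3-1, 3+2-1, 6+0) = 6
net[4] = max(2+6-1, 3+3-1, 6+2-1, 7+0) = 7
net[5] = max(2+7-1, 3+6-1, 6+3-1, 7+2-1, 14+0) = 14
net[6] = max(2+14-1, 3+7-1, 6+6-1, 7+3-1, 14+2-1, 13+0) = 15
net[7] = max(2+15-1, 3+14-1, 6+7-1, …, 13+2-1, 25+0) = 25
net[8] = max(2+25-1, 3+15-1, 6+14-1, …, 25+2-1, 12+0) = 26
net[9] = max(2+26-1, 3+25-1, 6+15-1, …, 12+2-1, 30+0) = 30
net[10] = max(2+30-1, 3+26-1, 6+25-1, …, 30+2-1, 18+0) = 31
net[11] = max(2+31-1, 3+30-1, 6+26-1, …, 18+2-1, 17+0) = 32
One optimal plan: pieces 9 + 1 + 1 (2 cuts) → 34 − 2 = 32.

32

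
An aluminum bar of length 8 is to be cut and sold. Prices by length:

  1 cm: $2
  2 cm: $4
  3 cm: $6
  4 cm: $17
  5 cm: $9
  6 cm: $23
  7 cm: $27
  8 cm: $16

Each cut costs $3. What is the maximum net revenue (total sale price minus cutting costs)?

Consider every possible first cut. net[k] is the best of p[i]+net[k−i] over all sellable i≤k, charging 3 whenever i<k.
net[1] = 2
net[2] = max(2+2-3, 4+0) = 4
net[3] = max(2+4-3, 4+2-3, 6+0) = 6
net[4] = max(2+6-3, 4+4-3, 6+2-3, 17+0) = 17
net[5] = max(2+17-3, 4+6-3, 6+4-3, 17+2-3, 9+0) = 16
net[6] = max(2+16-3, 4+17-3, 6+6-3, 17+4-3, 9+2-3, 23+0) = 23
net[7] = max(2+23-3, 4+16-3, 6+17-3, …, 23+2-3, 27+0) = 27
net[8] = max(2+27-3, 4+23-3, 6+16-3, …, 27+2-3, 16+0) = 31
One optimal plan: pieces 4 + 4 (1 cut) → $34 − $3 = $31.

31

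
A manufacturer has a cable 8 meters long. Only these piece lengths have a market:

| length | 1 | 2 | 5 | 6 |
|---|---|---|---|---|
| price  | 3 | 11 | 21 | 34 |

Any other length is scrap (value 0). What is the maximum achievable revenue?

45

Consider every possible first cut. r[k] is the best of p[i]+r[k−i] over all sellable i≤k.
r[1] = 3
r[2] = max(3+3, 11+0) = 11
r[3] = max(3+11, 11+3) = 14
r[4] = max(3+14, 11+11) = 22
r[5] = max(3+22, 11+14, 21+0) = 25
r[6] = max(3+25, 11+22, 21+3, 34+0) = 34
r[7] = max(3+34, 11+25, 21+11, 34+3) = 37
r[8] = max(3+37, 11+34, 21+14, 34+11) = 45
One optimal cutting: 6 + 2 → 45.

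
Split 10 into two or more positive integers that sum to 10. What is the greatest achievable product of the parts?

36

Define m[k] = max over 1≤i<k of i · max(k−i, m[k−i]); the inner max lets the remainder stay uncut if that's better.
m[2] = 1*max(1,0) = 1*1 = 1
m[3] = 1*max(2,1) = 1*2 = 2
m[4] = 2*max(2,1) = 2*2 = 4
m[5] = 2*max(3,2) = 2*3 = 6
m[6] = 3*max(3,2) = 3*3 = 9
m[7] = 2*max(5,6) = 2*6 = 12
m[8] = 2*max(6,9) = 2*9 = 18
m[9] = 3*max(6,9) = 3*9 = 27
m[10] = 2*max(8,18) = 2*18 = 36
One optimal split: 3 + 3 + 2 + 2; product 3*3*2*2 = 36.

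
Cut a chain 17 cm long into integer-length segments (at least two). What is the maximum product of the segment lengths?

486

Let P[k] be the best product for length k (with at least one cut). For each first piece i, the rest contributes max(k−i, P[k−i]).
Small cases: P[2]=1, P[3]=2, P[4]=4, P[5]=6, P[6]=9, P[7]=12, P[8]=18, P[9]=27, P[10]=36, P[11]=54.
P[12] = 3×max(9,27) = 3×27 = 81
P[13] = 2×max(11,54) = 2×54 = 108
P[14] = 2×max(12,81) = 2×81 = 162
P[15] = 3×max(12,81) = 3×81 = 243
P[16] = 2×max(14,162) = 2×162 = 324
P[17] = 2×max(15,243) = 2×243 = 486
One optimal split: 3 + 3 + 3 + 3 + 3 + 2; product 3×3×3×3×3×2 = 486.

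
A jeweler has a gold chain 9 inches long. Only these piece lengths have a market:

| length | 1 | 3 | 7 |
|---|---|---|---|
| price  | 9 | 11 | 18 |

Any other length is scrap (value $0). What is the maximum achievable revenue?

Let r[k] be the best obtainable value from length k. For each k, try every first piece i and keep the best of price[i] + r[k−i].
r[1] = 9
r[2] = 18  (first piece 1, then r[1]=9)
r[3] = 27  (first piece 1, then r[2]=18)
r[4] = 36  (first piece 1, then r[3]=27)
r[5] = 45  (first piece 1, then r[4]=36)
r[6] = 54  (first piece 1, then r[5]=45)
r[7] = 63  (first piece 1, then r[6]=54)
r[8] = 72  (first piece 1, then r[7]=63)
r[9] = 81  (first piece 1, then r[8]=72)
One optimal cutting: 1 + 1 + 1 + 1 + 1 + 1 + 1 + 1 + 1 → $81.

81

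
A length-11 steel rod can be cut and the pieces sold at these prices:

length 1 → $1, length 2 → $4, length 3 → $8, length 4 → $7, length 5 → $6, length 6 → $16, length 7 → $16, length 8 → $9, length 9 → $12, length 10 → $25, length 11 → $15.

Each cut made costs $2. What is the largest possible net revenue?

Consider every possible first cut. v[k] is the best of p[i]+v[k−i] over all sellable i≤k, charging 2 whenever i<k.
v[1] = 1
v[2] = max(1+1-2, 4+0) = 4
v[3] = max(1+4-2, 4+1-2, 8+0) = 8
v[4] = max(1+8-2, 4+4-2, 8+1-2, 7+0) = 7
v[5] = max(1+7-2, 4+8-2, 8+4-2, 7+1-2, 6+0) = 10
v[6] = max(1+10-2, 4+7-2, 8+8-2, 7+4-2, 6+1-2, 16+0) = 16
v[7] = max(1+16-2, 4+10-2, 8+7-2, …, 16+1-2, 16+0) = 16
v[8] = max(1+16-2, 4+16-2, 8+10-2, …, 16+1-2, 9+0) = 18
v[9] = max(1+18-2, 4+16-2, 8+16-2, …, 9+1-2, 12+0) = 22
v[10] = max(1+22-2, 4+18-2, 8+16-2, …, 12+1-2, 25+0) = 25
v[11] = max(1+25-2, 4+22-2, 8+18-2, …, 25+1-2, 15+0) = 24
One optimal plan: pieces 10 + 1 (1 cut) → $26 − $2 = $24.

24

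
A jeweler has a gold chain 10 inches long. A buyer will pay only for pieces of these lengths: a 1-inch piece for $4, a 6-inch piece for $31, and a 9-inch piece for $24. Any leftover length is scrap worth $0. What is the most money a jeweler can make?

47

Consider every possible first cut. best[k] is the best of p[i]+best[k−i] over all sellable i≤k.
best[1] = 4
best[2] = 8  (first piece 1, then best[1]=4)
best[3] = 12  (first piece 1, then best[2]=8)
best[4] = 16  (first piece 1, then best[3]=12)
best[5] = 20  (first piece 1, then best[4]=16)
best[6] = 31
best[7] = 35  (first piece 1, then best[6]=31)
best[8] = 39  (first piece 1, then best[7]=35)
best[9] = 43  (first piece 1, then best[8]=39)
best[10] = 47  (first piece 1, then best[9]=43)
One optimal cutting: 6 + 1 + 1 + 1 + 1 → $47.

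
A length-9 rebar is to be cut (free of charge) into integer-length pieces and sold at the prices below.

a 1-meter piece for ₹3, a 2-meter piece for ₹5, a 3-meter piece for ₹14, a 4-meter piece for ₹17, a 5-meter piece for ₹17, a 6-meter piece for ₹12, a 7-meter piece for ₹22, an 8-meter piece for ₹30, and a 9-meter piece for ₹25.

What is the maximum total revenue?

Consider every possible first cut. best[k] is the best of p[i]+best[k−i] over all sellable i≤k.
best[1] = 3
best[2] = 6  (first piece 1, then best[1]=3)
best[3] = 14
best[4] = 17  (first piece 1, then best[3]=14)
best[5] = 20  (first piece 1, then best[4]=17)
best[6] = 28  (first piece 3, then best[3]=14)
best[7] = 31  (first piece 1, then best[6]=28)
best[8] = 34  (first piece 1, then best[7]=31)
best[9] = 42  (first piece 3, then best[6]=28)
One optimal cutting: 3 + 3 + 3 → ₹14 + ₹14 + ₹14 = ₹42.

42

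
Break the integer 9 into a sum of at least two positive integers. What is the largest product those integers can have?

27

Let m[k] be the best product for length k (with at least one cut). For each first piece i, the rest contributes max(k−i, m[k−i]).
m[2] = 1·max(1,0) = 1·1 = 1
m[3] = 1·max(2,1) = 1·2 = 2
m[4] = 2·max(2,1) = 2·2 = 4
m[5] = 2·max(3,2) = 2·3 = 6
m[6] = 3·max(3,2) = 3·3 = 9
m[7] = 2·max(5,6) = 2·6 = 12
m[8] = 2·max(6,9) = 2·9 = 18
m[9] = 3·max(6,9) = 3·9 = 27
One optimal split: 3 + 3 + 3; product 3·3·3 = 27.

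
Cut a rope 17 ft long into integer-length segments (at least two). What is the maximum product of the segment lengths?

Define P[k] = max over 1≤i<k of i · max(k−i, P[k−i]); the inner max lets the remainder stay uncut if that's better.
P[2] = 1*max(1,0) = 1*1 = 1
P[3] = 1*max(2,1) = 1*2 = 2
P[4] = 2*max(2,1) = 2*2 = 4
P[5] = 2*max(3,2) = 2*3 = 6
P[6] = 3*max(3,2) = 3*3 = 9
P[7] = 2*max(5,6) = 2*6 = 12
P[8] = 2*max(6,9) = 2*9 = 18
P[9] = 3*max(6,9) = 3*9 = 27
P[10] = 2*max(8,18) = 2*18 = 36
P[11] = 2*max(9,27) = 2*27 = 54
P[12] = 3*max(9,27) = 3*27 = 81
P[13] = 2*max(11,54) = 2*54 = 108
P[14] = 2*max(12,81) = 2*81 = 162
P[15] = 3*max(12,81) = 3*81 = 243
P[16] = 2*max(14,162) = 2*162 = 324
P[17] = 2*max(15,243) = 2*243 = 486
One optimal split: 3 + 3 + 3 + 3 + 3 + 2; product 3*3*3*3*3*2 = 486.

486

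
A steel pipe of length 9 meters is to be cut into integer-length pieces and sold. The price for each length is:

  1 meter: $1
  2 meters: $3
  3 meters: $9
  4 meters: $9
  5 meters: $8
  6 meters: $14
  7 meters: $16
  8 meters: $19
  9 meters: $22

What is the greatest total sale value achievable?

Consider every possible first cut. r[k] is the best of p[i]+r[k−i] over all sellable i≤k.
r[1] = 1
r[2] = max(1+1, 3+0) = 3
r[3] = max(1+3, 3+1, 9+0) = 9
r[4] = max(1+9, 3+3, 9+1, 9+0) = 10
r[5] = max(1+10, 3+9, 9+3, 9+1, 8+0) = 12
r[6] = max(1+12, 3+10, 9+9, 9+3, 8+1, 14+0) = 18
r[7] = max(1+18, 3+12, 9+10, …, 14+1, 16+0) = 19
r[8] = max(1+19, 3+18, 9+12, …, 16+1, 19+0) = 21
r[9] = max(1+21, 3+19, 9+18, …, 19+1, 22+0) = 27
One optimal cutting: 3 + 3 + 3 → $9 + $9 + $9 = $27.

27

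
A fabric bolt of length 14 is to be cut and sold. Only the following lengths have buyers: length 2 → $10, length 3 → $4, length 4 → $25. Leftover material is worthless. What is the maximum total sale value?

Consider every possible first cut. best[k] is the best of p[i]+best[k−i] over all sellable i≤k.
best[1] = 0
best[2] = 10
best[3] = 10
best[4] = 25
best[5] = 25
best[6] = 35  (first piece 2, then best[4]=25)
best[7] = 35
best[8] = 50  (first piece 4, then best[4]=25)
best[9] = 50
best[10] = 60  (first piece 2, then best[8]=50)
best[11] = 60
best[12] = 75  (first piece 4, then best[8]=50)
best[13] = 75
best[14] = 85  (first piece 2, then best[12]=75)
One optimal cutting: 4 + 4 + 4 + 2 → $85.

85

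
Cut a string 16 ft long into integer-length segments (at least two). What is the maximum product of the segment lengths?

324

Let g[k] be the best product for length k (with at least one cut). For each first piece i, the rest contributes max(k−i, g[k−i]).
Small cases: g[2]=1, g[3]=2, g[4]=4, g[5]=6, g[6]=9, g[7]=12, g[8]=18, g[9]=27.
g[10] = max(1*27, 2*18, 3*12, …, 8*2, 9*1) = 36
g[11] = max(1*36, 2*27, 3*18, …, 9*2, 10*1) = 54
g[12] = max(1*54, 2*36, 3*27, …, 10*2, 11*1) = 81
g[13] = max(1*81, 2*54, 3*36, …, 11*2, 12*1) = 108
g[14] = max(1*108, 2*81, 3*54, …, 12*2, 13*1) = 162
g[15] = max(1*162, 2*108, 3*81, …, 13*2, 14*1) = 243
g[16] = max(1*243, 2*162, 3*108, …, 14*2, 15*1) = 324
One optimal split: 3 + 3 + 3 + 3 + 2 + 2; product 3*3*3*3*2*2 = 324.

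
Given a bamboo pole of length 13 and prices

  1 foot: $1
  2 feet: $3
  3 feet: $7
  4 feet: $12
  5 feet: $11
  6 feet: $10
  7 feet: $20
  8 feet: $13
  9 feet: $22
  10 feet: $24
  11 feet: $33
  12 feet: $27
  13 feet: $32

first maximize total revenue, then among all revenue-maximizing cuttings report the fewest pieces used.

4

Let r[k] be the best obtainable value from length k. For each k, try every first piece i and keep the best of price[i] + r[k−i].
r[1] = 1
r[2] = max(1+1, 3+0) = 3
r[3] = max(1+3, 3+1, 7+0) = 7
r[4] = max(1+7, 3+3, 7+1, 12+0) = 12
r[5] = max(1+12, 3+7, 7+3, 12+1, 11+0) = 13
r[6] = max(1+13, 3+12, 7+7, 12+3, 11+1, 10+0) = 15
r[7] = max(1+15, 3+13, 7+12, …, 10+1, 20+0) = 20
r[8] = max(1+20, 3+15, 7+13, …, 20+1, 13+0) = 24
r[9] = max(1+24, 3+20, 7+15, …, 13+1, 22+0) = 25
r[10] = max(1+25, 3+24, 7+20, …, 22+1, 24+0) = 27
r[11] = max(1+27, 3+25, 7+24, …, 24+1, 33+0) = 33
r[12] = max(1+33, 3+27, 7+25, …, 33+1, 27+0) = 36
r[13] = max(1+36, 3+33, 7+27, …, 27+1, 32+0) = 37
Maximum revenue is $37.
Now minimize piece count subject to staying optimal: for each k, pieces[k] = 1 + min over i with p[i]+r[k−i]=r[k] of pieces[k−i].
pieces[10] = 2
pieces[11] = 1
pieces[12] = 3
pieces[13] = 4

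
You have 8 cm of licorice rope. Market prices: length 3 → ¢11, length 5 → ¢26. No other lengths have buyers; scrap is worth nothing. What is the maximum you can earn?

37

Let best[k] be the best obtainable value from length k. For each k, try every first piece i and keep the best of price[i] + best[k−i].
best[1] = 0
best[2] = 0
best[3] = 11
best[4] = 11
best[5] = max(11+0, 26+0) = 26
best[6] = max(11+11, 26+0) = 26
best[7] = max(11+11, 26+0) = 26
best[8] = max(11+26, 26+11) = 37
One optimal cutting: 5 + 3 → ¢37.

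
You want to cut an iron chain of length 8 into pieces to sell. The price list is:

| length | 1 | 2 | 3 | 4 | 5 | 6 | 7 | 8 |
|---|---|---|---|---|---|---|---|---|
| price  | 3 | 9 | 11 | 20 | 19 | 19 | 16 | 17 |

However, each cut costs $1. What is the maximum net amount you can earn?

Let v[k] be the best obtainable value from length k. For each k, try every first piece i and keep the best of price[i] + v[k−i] minus the 1 cut fee when i<k.
v[1] = 3
v[2] = max(3+3-1, 9+0) = 9
v[3] = max(3+9-1, 9+3-1, 11+0) = 11
v[4] = max(3+11-1, 9+9-1, 11+3-1, 20+0) = 20
v[5] = max(3+20-1, 9+11-1, 11+9-1, 20+3-1, 19+0) = 22
v[6] = max(3+22-1, 9+20-1, 11+11-1, 20+9-1, 19+3-1, 19+0) = 28
v[7] = max(3+28-1, 9+22-1, 11+20-1, …, 19+3-1, 16+0) = 30
v[8] = max(3+30-1, 9+28-1, 11+22-1, …, 16+3-1, 17+0) = 39
One optimal plan: pieces 4 + 4 (1 cut) → $40 − $1 = $39.

39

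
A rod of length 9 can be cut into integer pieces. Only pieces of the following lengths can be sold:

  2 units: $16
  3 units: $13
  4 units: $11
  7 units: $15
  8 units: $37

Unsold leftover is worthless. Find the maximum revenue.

Let best[k] be the best obtainable value from length k. For each k, try every first piece i and keep the best of price[i] + best[k−i].
best[1] = 0
best[2] = 16
best[3] = max(16+0, 13+0) = 16
best[4] = max(16+16, 13+0, 11+0) = 32
best[5] = max(16+16, 13+16, 11+0) = 32
best[6] = max(16+32, 13+16, 11+16) = 48
best[7] = max(16+32, 13+32, 11+16, 15+0) = 48
best[8] = max(16+48, 13+32, 11+32, 15+0, 37+0) = 64
best[9] = max(16+48, 13+48, 11+32, 15+16, 37+0) = 64
One optimal cutting: pieces 2 + 2 + 2 + 2 with 1 unit of scrap → $64.

64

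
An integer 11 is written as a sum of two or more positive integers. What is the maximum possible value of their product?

54

Let f[k] be the best product for length k (with at least one cut). For each first piece i, the rest contributes max(k−i, f[k−i]).
f[2] = 1*max(1,0) = 1*1 = 1
f[3] = 1*max(2,1) = 1*2 = 2
f[4] = 2*max(2,1) = 2*2 = 4
f[5] = 2*max(3,2) = 2*3 = 6
f[6] = 3*max(3,2) = 3*3 = 9
f[7] = 2*max(5,6) = 2*6 = 12
f[8] = 2*max(6,9) = 2*9 = 18
f[9] = 3*max(6,9) = 3*9 = 27
f[10] = 2*max(8,18) = 2*18 = 36
f[11] = 2*max(9,27) = 2*27 = 54
One optimal split: 3 + 3 + 3 + 2; product 3*3*3*2 = 54.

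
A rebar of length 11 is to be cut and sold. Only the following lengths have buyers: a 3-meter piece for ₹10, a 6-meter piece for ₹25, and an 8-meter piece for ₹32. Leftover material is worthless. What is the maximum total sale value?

42

Consider every possible first cut. best[k] is the best of p[i]+best[k−i] over all sellable i≤k.
best[1] = 0
best[2] = 0
best[3] = 10
best[4] = 10
best[5] = 10
best[6] = 25
best[7] = 25
best[8] = 32
best[9] = 35  (first piece 3, then best[6]=25)
best[10] = 35
best[11] = 42  (first piece 3, then best[8]=32)
One optimal cutting: 8 + 3 → ₹42.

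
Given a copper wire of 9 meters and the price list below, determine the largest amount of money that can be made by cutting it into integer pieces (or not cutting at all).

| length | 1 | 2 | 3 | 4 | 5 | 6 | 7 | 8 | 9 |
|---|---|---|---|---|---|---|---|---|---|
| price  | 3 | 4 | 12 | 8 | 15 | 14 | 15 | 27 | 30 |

Consider every possible first cut. best[k] is the best of p[i]+best[k−i] over all sellable i≤k.
best[1] = 3
best[2] = max(3+3, 4+0) = 6
best[3] = max(3+6, 4+3, 12+0) = 12
best[4] = max(3+12, 4+6, 12+3, 8+0) = 15
best[5] = max(3+15, 4+12, 12+6, 8+3, 15+0) = 18
best[6] = max(3+18, 4+15, 12+12, 8+6, 15+3, 14+0) = 24
best[7] = max(3+24, 4+18, 12+15, …, 14+3, 15+0) = 27
best[8] = max(3+27, 4+24, 12+18, …, 15+3, 27+0) = 30
best[9] = max(3+30, 4+27, 12+24, …, 27+3, 30+0) = 36
One optimal cutting: 3 + 3 + 3 → €12 + €12 + €12 = €36.

36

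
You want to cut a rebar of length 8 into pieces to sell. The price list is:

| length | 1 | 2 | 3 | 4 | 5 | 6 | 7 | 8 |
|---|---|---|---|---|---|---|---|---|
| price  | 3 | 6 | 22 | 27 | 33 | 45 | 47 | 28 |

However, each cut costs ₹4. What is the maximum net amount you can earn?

Consider every possible first cut. r[k] is the best of p[i]+r[k−i] over all sellable i≤k, charging 4 whenever i<k.
r[1] = 3
r[2] = max(3+3-4, 6+0) = 6
r[3] = max(3+6-4, 6+3-4, 22+0) = 22
r[4] = max(3+22-4, 6+6-4, 22+3-4, 27+0) = 27
r[5] = max(3+27-4, 6+22-4, 22+6-4, 27+3-4, 33+0) = 33
r[6] = max(3+33-4, 6+27-4, 22+22-4, 27+6-4, 33+3-4, 45+0) = 45
r[7] = max(3+45-4, 6+33-4, 22+27-4, …, 45+3-4, 47+0) = 47
r[8] = max(3+47-4, 6+45-4, 22+33-4, …, 47+3-4, 28+0) = 51
One optimal plan: pieces 5 + 3 (1 cut) → ₹55 − ₹4 = ₹51.

51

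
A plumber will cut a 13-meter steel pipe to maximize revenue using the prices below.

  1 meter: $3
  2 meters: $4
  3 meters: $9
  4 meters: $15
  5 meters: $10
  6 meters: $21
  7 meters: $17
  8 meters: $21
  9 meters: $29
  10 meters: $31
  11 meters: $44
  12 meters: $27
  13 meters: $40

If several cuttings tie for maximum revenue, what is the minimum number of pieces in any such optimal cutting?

3

Let r[k] be the best obtainable value from length k. For each k, try every first piece i and keep the best of price[i] + r[k−i].
r[1] = 3
r[2] = max(3+3, 4+0) = 6
r[3] = max(3+6, 4+3, 9+0) = 9
r[4] = max(3+9, 4+6, 9+3, 15+0) = 15
r[5] = max(3+15, 4+9, 9+6, 15+3, 10+0) = 18
r[6] = max(3+18, 4+15, 9+9, 15+6, 10+3, 21+0) = 21
r[7] = max(3+21, 4+18, 9+15, …, 21+3, 17+0) = 24
r[8] = max(3+24, 4+21, 9+18, …, 17+3, 21+0) = 30
r[9] = max(3+30, 4+24, 9+21, …, 21+3, 29+0) = 33
r[10] = max(3+33, 4+30, 9+24, …, 29+3, 31+0) = 36
r[11] = max(3+36, 4+33, 9+30, …, 31+3, 44+0) = 44
r[12] = max(3+44, 4+36, 9+33, …, 44+3, 27+0) = 47
r[13] = max(3+47, 4+44, 9+36, …, 27+3, 40+0) = 50
Maximum revenue is $50.
Now minimize piece count subject to staying optimal: for each k, pieces[k] = 1 + min over i with p[i]+r[k−i]=r[k] of pieces[k−i].
pieces[10] = 2
pieces[11] = 1
pieces[12] = 2
pieces[13] = 3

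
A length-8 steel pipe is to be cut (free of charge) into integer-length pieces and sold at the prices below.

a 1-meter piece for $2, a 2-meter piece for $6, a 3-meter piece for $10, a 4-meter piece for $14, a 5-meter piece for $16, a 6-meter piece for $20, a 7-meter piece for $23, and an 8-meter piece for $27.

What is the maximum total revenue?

Build R[k] bottom-up: R[k] = max over allowed piece i of (p[i] + R[k−i]).
R[1] = 2
R[2] = 6
R[3] = 10
R[4] = 14
R[5] = 16  (first piece 1, then R[4]=14)
R[6] = 20  (first piece 2, then R[4]=14)
R[7] = 24  (first piece 3, then R[4]=14)
R[8] = 28  (first piece 4, then R[4]=14)
One optimal cutting: 4 + 4 → $14 + $14 = $28.

28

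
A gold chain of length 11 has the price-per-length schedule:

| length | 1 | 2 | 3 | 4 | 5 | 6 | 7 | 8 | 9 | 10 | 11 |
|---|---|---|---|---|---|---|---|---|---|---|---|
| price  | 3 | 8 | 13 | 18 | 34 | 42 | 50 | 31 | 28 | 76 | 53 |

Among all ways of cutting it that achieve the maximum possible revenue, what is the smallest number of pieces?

2

Build r[k] bottom-up: r[k] = max over allowed piece i of (p[i] + r[k−i]).
r[1] = 3
r[2] = max(3+3, 8+0) = 8
r[3] = max(3+8, 8+3, 13+0) = 13
r[4] = max(3+13, 8+8, 13+3, 18+0) = 18
r[5] = max(3+18, 8+13, 13+8, 18+3, 34+0) = 34
r[6] = max(3+34, 8+18, 13+13, 18+8, 34+3, 42+0) = 42
r[7] = max(3+42, 8+34, 13+18, …, 42+3, 50+0) = 50
r[8] = max(3+50, 8+42, 13+34, …, 50+3, 31+0) = 53
r[9] = max(3+53, 8+50, 13+42, …, 31+3, 28+0) = 58
r[10] = max(3+58, 8+53, 13+50, …, 28+3, 76+0) = 76
r[11] = max(3+76, 8+58, 13+53, …, 76+3, 53+0) = 79
Maximum revenue is $79.
Now minimize piece count subject to staying optimal: for each k, pieces[k] = 1 + min over i with p[i]+r[k−i]=r[k] of pieces[k−i].
pieces[8] = 2
pieces[9] = 2
pieces[10] = 1
pieces[11] = 2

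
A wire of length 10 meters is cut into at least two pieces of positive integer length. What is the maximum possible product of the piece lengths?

Define prod[k] = max over 1≤i<k of i · max(k−i, prod[k−i]); the inner max lets the remainder stay uncut if that's better.
prod[2] = 1×max(1,0) = 1×1 = 1
prod[3] = 1×max(2,1) = 1×2 = 2
prod[4] = 2×max(2,1) = 2×2 = 4
prod[5] = 2×max(3,2) = 2×3 = 6
prod[6] = 3×max(3,2) = 3×3 = 9
prod[7] = 2×max(5,6) = 2×6 = 12
prod[8] = 2×max(6,9) = 2×9 = 18
prod[9] = 3×max(6,9) = 3×9 = 27
prod[10] = 2×max(8,18) = 2×18 = 36
One optimal split: 3 + 3 + 2 + 2; product 3×3×2×2 = 36.

36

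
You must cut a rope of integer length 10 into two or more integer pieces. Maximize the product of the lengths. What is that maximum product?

36

Fill f[k] for k=2..10: at each k try every first piece i and multiply by the better of (k−i) uncut or f[k−i].
f[2] = 1*max(1,0) = 1*1 = 1
f[3] = 1*max(2,1) = 1*2 = 2
f[4] = 2*max(2,1) = 2*2 = 4
f[5] = 2*max(3,2) = 2*3 = 6
f[6] = 3*max(3,2) = 3*3 = 9
f[7] = 2*max(5,6) = 2*6 = 12
f[8] = 2*max(6,9) = 2*9 = 18
f[9] = 3*max(6,9) = 3*9 = 27
f[10] = 2*max(8,18) = 2*18 = 36
One optimal split: 3 + 3 + 2 + 2; product 3*3*2*2 = 36.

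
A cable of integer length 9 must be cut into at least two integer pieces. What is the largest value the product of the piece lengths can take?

27

Let P[k] be the best product for length k (with at least one cut). For each first piece i, the rest contributes max(k−i, P[k−i]).
P[2] = 1×max(1,0) = 1×1 = 1
P[3] = 1×max(2,1) = 1×2 = 2
P[4] = 2×max(2,1) = 2×2 = 4
P[5] = 2×max(3,2) = 2×3 = 6
P[6] = 3×max(3,2) = 3×3 = 9
P[7] = 2×max(5,6) = 2×6 = 12
P[8] = 2×max(6,9) = 2×9 = 18
P[9] = 3×max(6,9) = 3×9 = 27
One optimal split: 3 + 3 + 3; product 3×3×3 = 27.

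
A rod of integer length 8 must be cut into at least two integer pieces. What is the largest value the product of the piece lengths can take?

18

Let m[k] be the best product for length k (with at least one cut). For each first piece i, the rest contributes max(k−i, m[k−i]).
m[2] = 1*max(1,0) = 1*1 = 1
m[3] = max(1*2, 2*1) = 2
m[4] = max(1*3, 2*2, 3*1) = 4
m[5] = max(1*4, 2*3, 3*2, 4*1) = 6
m[6] = max(1*6, 2*4, 3*3, 4*2, 5*1) = 9
m[7] = max(1*9, 2*6, 3*4, 4*3, 5*2, 6*1) = 12
m[8] = max(1*12, 2*9, 3*6, …, 6*2, 7*1) = 18
One optimal split: 3 + 3 + 2; product 3*3*2 = 18.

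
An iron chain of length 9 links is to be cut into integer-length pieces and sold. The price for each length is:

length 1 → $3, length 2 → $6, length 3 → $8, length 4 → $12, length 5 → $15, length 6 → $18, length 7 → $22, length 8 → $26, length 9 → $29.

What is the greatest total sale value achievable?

29

Consider every possible first cut. v[k] is the best of p[i]+v[k−i] over all sellable i≤k.
v[1] = 3
v[2] = max(3+3, 6+0) = 6
v[3] = max(3+6, 6+3, 8+0) = 9
v[4] = max(3+9, 6+6, 8+3, 12+0) = 12
v[5] = max(3+12, 6+9, 8+6, 12+3, 15+0) = 15
v[6] = max(3+15, 6+12, 8+9, 12+6, 15+3, 18+0) = 18
v[7] = max(3+18, 6+15, 8+12, …, 18+3, 22+0) = 22
v[8] = max(3+22, 6+18, 8+15, …, 22+3, 26+0) = 26
v[9] = max(3+26, 6+22, 8+18, …, 26+3, 29+0) = 29
One optimal cutting: 8 + 1 → $26 + $3 = $29.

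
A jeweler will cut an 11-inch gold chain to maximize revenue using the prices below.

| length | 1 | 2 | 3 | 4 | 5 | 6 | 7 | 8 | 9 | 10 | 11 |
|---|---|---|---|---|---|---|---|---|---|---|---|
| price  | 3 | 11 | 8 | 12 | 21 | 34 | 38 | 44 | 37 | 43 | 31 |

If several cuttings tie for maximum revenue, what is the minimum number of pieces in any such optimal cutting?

3

Let r[k] be the best obtainable value from length k. For each k, try every first piece i and keep the best of price[i] + r[k−i].
r[1] = 3
r[2] = 11
r[3] = 14  (first piece 1, then r[2]=11)
r[4] = 22  (first piece 2, then r[2]=11)
r[5] = 25  (first piece 1, then r[4]=22)
r[6] = 34
r[7] = 38
r[8] = 45  (first piece 2, then r[6]=34)
r[9] = 49  (first piece 2, then r[7]=38)
r[10] = 56  (first piece 2, then r[8]=45)
r[11] = 60  (first piece 2, then r[9]=49)
Maximum revenue is $60.
Now minimize piece count subject to staying optimal: for each k, pieces[k] = 1 + min over i with p[i]+r[k−i]=r[k] of pieces[k−i].
pieces[8] = 2
pieces[9] = 2
pieces[10] = 3
pieces[11] = 3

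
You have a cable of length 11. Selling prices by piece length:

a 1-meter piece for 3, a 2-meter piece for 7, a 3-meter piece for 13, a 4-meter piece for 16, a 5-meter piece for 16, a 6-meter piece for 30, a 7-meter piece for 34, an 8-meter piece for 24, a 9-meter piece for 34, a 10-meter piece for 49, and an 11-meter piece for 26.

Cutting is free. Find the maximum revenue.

Let v[k] be the best obtainable value from length k. For each k, try every first piece i and keep the best of price[i] + v[k−i].
v[1] = 3
v[2] = max(3+3, 7+0) = 7
v[3] = max(3+7, 7+3, 13+0) = 13
v[4] = max(3+13, 7+7, 13+3, 16+0) = 16
v[5] = max(3+16, 7+13, 13+7, 16+3, 16+0) = 20
v[6] = max(3+20, 7+16, 13+13, 16+7, 16+3, 30+0) = 30
v[7] = max(3+30, 7+20, 13+16, …, 30+3, 34+0) = 34
v[8] = max(3+34, 7+30, 13+20, …, 34+3, 24+0) = 37
v[9] = max(3+37, 7+34, 13+30, …, 24+3, 34+0) = 43
v[10] = max(3+43, 7+37, 13+34, …, 34+3, 49+0) = 49
v[11] = max(3+49, 7+43, 13+37, …, 49+3, 26+0) = 52
One optimal cutting: 10 + 1 → 49 + 3 = 52.

52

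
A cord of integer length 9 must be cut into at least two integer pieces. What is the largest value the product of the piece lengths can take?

27

Define f[k] = max over 1≤i<k of i · max(k−i, f[k−i]); the inner max lets the remainder stay uncut if that's better.
Small cases: f[2]=1, f[3]=2, f[4]=4.
f[5] = 2·max(3,2) = 2·3 = 6
f[6] = 3·max(3,2) = 3·3 = 9
f[7] = 2·max(5,6) = 2·6 = 12
f[8] = 2·max(6,9) = 2·9 = 18
f[9] = 3·max(6,9) = 3·9 = 27
One optimal split: 3 + 3 + 3; product 3·3·3 = 27.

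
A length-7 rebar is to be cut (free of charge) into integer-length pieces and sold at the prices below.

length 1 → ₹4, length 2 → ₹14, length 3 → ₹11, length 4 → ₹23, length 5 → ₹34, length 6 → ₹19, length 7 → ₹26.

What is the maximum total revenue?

48

Consider every possible first cut. r[k] is the best of p[i]+r[k−i] over all sellable i≤k.
r[1] = 4
r[2] = max(4+4, 14+0) = 14
r[3] = max(4+14, 14+4, 11+0) = 18
r[4] = max(4+18, 14+14, 11+4, 23+0) = 28
r[5] = max(4+28, 14+18, 11+14, 23+4, 34+0) = 34
r[6] = max(4+34, 14+28, 11+18, 23+14, 34+4, 19+0) = 42
r[7] = max(4+42, 14+34, 11+28, …, 19+4, 26+0) = 48
One optimal cutting: 5 + 2 → ₹34 + ₹14 = ₹48.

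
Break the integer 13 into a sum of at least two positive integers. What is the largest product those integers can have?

108

Fill prod[k] for k=2..13: at each k try every first piece i and multiply by the better of (k−i) uncut or prod[k−i].
prod[2] = 1·max(1,0) = 1·1 = 1
prod[3] = max(1·2, 2·1) = 2
prod[4] = max(1·3, 2·2, 3·1) = 4
prod[5] = max(1·4, 2·3, 3·2, 4·1) = 6
prod[6] = max(1·6, 2·4, 3·3, 4·2, 5·1) = 9
prod[7] = max(1·9, 2·6, 3·4, 4·3, 5·2, 6·1) = 12
prod[8] = max(1·12, 2·9, 3·6, …, 6·2, 7·1) = 18
prod[9] = max(1·18, 2·12, 3·9, …, 7·2, 8·1) = 27
prod[10] = max(1·27, 2·18, 3·12, …, 8·2, 9·1) = 36
prod[11] = max(1·36, 2·27, 3·18, …, 9·2, 10·1) = 54
prod[12] = max(1·54, 2·36, 3·27, …, 10·2, 11·1) = 81
prod[13] = max(1·81, 2·54, 3·36, …, 11·2, 12·1) = 108
One optimal split: 3 + 3 + 3 + 2 + 2; product 3·3·3·2·2 = 108.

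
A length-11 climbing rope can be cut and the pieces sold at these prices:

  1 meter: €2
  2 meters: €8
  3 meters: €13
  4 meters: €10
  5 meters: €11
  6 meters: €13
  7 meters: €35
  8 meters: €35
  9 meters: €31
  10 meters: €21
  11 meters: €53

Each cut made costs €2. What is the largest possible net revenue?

53

Consider every possible first cut. r[k] is the best of p[i]+r[k−i] over all sellable i≤k, charging 2 whenever i<k.
r[1] = 2
r[2] = max(2+2-2, 8+0) = 8
r[3] = max(2+8-2, 8+2-2, 13+0) = 13
r[4] = max(2+13-2, 8+8-2, 13+2-2, 10+0) = 14
r[5] = max(2+14-2, 8+13-2, 13+8-2, 10+2-2, 11+0) = 19
r[6] = max(2+19-2, 8+14-2, 13+13-2, 10+8-2, 11+2-2, 13+0) = 24
r[7] = max(2+24-2, 8+19-2, 13+14-2, …, 13+2-2, 35+0) = 35
r[8] = max(2+35-2, 8+24-2, 13+19-2, …, 35+2-2, 35+0) = 35
r[9] = max(2+35-2, 8+35-2, 13+24-2, …, 35+2-2, 31+0) = 41
r[10] = max(2+41-2, 8+35-2, 13+35-2, …, 31+2-2, 21+0) = 46
r[11] = max(2+46-2, 8+41-2, 13+35-2, …, 21+2-2, 53+0) = 53
Best is to make no cuts and sell whole for €53.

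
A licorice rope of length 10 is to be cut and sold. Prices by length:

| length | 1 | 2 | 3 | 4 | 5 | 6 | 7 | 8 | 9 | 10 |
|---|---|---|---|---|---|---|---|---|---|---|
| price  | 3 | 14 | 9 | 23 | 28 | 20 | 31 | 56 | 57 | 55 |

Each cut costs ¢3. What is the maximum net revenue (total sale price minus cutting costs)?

67

Let net[k] be the best obtainable value from length k. For each k, try every first piece i and keep the best of price[i] + net[k−i] minus the 3 cut fee when i<k.
net[1] = 3
net[2] = max(3+3-3, 14+0) = 14
net[3] = max(3+14-3, 14+3-3, 9+0) = 14
net[4] = max(3+14-3, 14+14-3, 9+3-3, 23+0) = 25
net[5] = max(3+25-3, 14+14-3, 9+14-3, 23+3-3, 28+0) = 28
net[6] = max(3+28-3, 14+25-3, 9+14-3, 23+14-3, 28+3-3, 20+0) = 36
net[7] = max(3+36-3, 14+28-3, 9+25-3, …, 20+3-3, 31+0) = 39
net[8] = max(3+39-3, 14+36-3, 9+28-3, …, 31+3-3, 56+0) = 56
net[9] = max(3+56-3, 14+39-3, 9+36-3, …, 56+3-3, 57+0) = 57
net[10] = max(3+57-3, 14+56-3, 9+39-3, …, 57+3-3, 55+0) = 67
One optimal plan: pieces 8 + 2 (1 cut) → ¢70 − ¢3 = ¢67.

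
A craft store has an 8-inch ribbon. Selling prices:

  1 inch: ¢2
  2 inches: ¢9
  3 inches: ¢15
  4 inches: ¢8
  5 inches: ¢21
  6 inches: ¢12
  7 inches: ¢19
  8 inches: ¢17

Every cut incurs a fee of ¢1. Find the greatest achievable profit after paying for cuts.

37

Build net[k] bottom-up: net[k] = max over allowed piece i of (p[i] + net[k−i]) − 1 per cut.
net[1] = 2
net[2] = 9
net[3] = 15
net[4] = 17  (first piece 2, then net[2]=9)
net[5] = 23  (first piece 2, then net[3]=15)
net[6] = 29  (first piece 3, then net[3]=15)
net[7] = 31  (first piece 2, then net[5]=23)
net[8] = 37  (first piece 2, then net[6]=29)
One optimal plan: pieces 3 + 3 + 2 (2 cuts) → ¢39 − ¢2 = ¢37.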